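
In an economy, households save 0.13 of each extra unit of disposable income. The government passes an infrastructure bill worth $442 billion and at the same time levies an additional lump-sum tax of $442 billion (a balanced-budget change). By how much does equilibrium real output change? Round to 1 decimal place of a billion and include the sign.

+$442.0 billion

MPC = 1 − MPS = 1 − 0.13 = 0.87.
Expenditure multiplier = 1/(1 − MPC) = 1/(1 − 0.87) = 1/0.13 ≈ 7.692.
ΔG contributes k·ΔG = (+$442 billion) / 0.13 = +$3,400 billion.
ΔT of +$442 billion changes first-round spending by −c·ΔT = −$384.54 billion, contributing k·(−c·ΔT) = (−$384.54 billion) / 0.13 = −$2,958 billion.
With ΔG = ΔT and no other leakages, the balanced-budget multiplier is 1, so ΔY = ΔG = +$442 billion.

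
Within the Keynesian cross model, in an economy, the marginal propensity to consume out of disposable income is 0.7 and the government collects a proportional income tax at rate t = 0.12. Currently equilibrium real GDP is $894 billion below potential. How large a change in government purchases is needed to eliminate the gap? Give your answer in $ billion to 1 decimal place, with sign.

+$343.3 billion

Spending multiplier = 1/(1 − c(1−t)) = 1/(1 − 0.7×0.88) = 1/0.384 ≈ 2.604.
Need ΔY = +$894 billion, so ΔG = ΔY/k = (+$894 billion) × 0.384 ≈ +$343.3 billion.
The government should increase government purchases by $343.3 billion.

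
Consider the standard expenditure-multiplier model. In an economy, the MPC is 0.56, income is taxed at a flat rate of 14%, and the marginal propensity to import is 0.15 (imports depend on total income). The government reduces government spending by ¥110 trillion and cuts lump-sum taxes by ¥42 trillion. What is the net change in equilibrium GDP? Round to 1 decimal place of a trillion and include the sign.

−¥129.4 trillion

Expenditure multiplier = 1/(1 − c(1−t) + m) = 1/(1 − 0.56×0.86 + 0.15) = 1/0.6684 ≈ 1.496.
ΔG contributes k·ΔG = (−¥110 trillion) / 0.6684 ≈ −¥164.6 trillion.
ΔT of −¥42 trillion changes first-round spending by −c·ΔT = +¥23.52 trillion, contributing k·(−c·ΔT) = (+¥23.52 trillion) / 0.6684 ≈ +¥35.2 trillion.
Net ΔY = k(ΔG − c·ΔT) = (−¥86.48 trillion) / 0.6684 ≈ −¥129.4 trillion.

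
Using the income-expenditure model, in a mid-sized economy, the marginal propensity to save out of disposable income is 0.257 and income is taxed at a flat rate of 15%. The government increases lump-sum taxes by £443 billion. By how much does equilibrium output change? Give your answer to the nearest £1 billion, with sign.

MPC = 1 − MPS = 1 − 0.257 = 0.743.
A lump-sum tax change of +£443 billion shifts disposable income by −£443 billion; first-round consumption changes by −c × ΔT = −0.743 × (+£443 billion) = −£329.149 billion.
Expenditure multiplier = 1/(1 − c(1−t)) = 1/(1 − 0.743×0.85) = 1/0.36845 ≈ 2.714.
The tax multiplier is −c × k ≈ −2.017, so ΔY = k × (−c·ΔT) = (−£329.149 billion) / 0.36845 ≈ −£893 billion.

−£893 billion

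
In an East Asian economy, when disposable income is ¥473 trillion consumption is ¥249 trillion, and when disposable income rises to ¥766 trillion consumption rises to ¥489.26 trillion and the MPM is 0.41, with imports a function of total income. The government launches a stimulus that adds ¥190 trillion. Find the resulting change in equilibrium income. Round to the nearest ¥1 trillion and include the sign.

MPC = ΔC/ΔYd = (489.26 − 249)/(766 − 473) = 240.26/293 = 0.82.
Spending multiplier = 1/(1 − c + m) = 1/(1 − 0.82 + 0.41) = 1/0.59 ≈ 1.695.
ΔY = k × ΔG = (+¥190 trillion) / 0.59 ≈ +¥322 trillion.

+¥322 trillion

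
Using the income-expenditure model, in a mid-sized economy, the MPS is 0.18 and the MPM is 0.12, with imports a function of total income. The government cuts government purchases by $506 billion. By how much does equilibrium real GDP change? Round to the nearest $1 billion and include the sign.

−$1,687 billion

MPC = 1 − MPS = 1 − 0.18 = 0.82.
Government-spending multiplier = 1/(1 − c + m) = 1/(1 − 0.82 + 0.12) = 1/0.3 ≈ 3.333.
ΔY = k × ΔG = (−$506 billion) / 0.3 ≈ −$1,687 billion.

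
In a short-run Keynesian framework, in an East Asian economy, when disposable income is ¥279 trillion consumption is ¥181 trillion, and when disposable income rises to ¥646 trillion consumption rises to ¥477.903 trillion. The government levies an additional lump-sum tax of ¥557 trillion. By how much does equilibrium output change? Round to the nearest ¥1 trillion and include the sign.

−¥2,359 trillion

MPC = ΔC/ΔYd = (477.903 − 181)/(646 − 279) = 296.903/367 = 0.809.
A lump-sum tax change of +¥557 trillion shifts disposable income by −¥557 trillion; first-round consumption changes by −c × ΔT = −0.809 × (+¥557 trillion) = −¥450.613 trillion.
Expenditure multiplier = 1/(1 − MPC) = 1/(1 − 0.809) = 1/0.191 ≈ 5.236.
The tax multiplier is −c × k ≈ −4.236, so ΔY = k × (−c·ΔT) = (−¥450.613 trillion) / 0.191 ≈ −¥2,359 trillion.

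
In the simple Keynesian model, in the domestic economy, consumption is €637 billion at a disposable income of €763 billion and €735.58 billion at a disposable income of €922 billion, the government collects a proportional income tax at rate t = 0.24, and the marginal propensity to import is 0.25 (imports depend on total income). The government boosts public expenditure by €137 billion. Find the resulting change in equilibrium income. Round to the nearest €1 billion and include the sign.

+€176 billion

MPC = ΔC/ΔYd = (735.58 − 637)/(922 − 763) = 98.58/159 = 0.62.
Spending multiplier = 1/(1 − c(1−t) + m) = 1/(1 − 0.62×0.76 + 0.25) = 1/0.7788 ≈ 1.284.
ΔY = k × ΔG = (+€137 billion) / 0.7788 ≈ +€176 billion.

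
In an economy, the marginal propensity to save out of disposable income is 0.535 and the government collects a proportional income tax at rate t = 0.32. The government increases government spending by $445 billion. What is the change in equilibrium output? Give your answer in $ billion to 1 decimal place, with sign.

+$650.8 billion

MPC = 1 − MPS = 1 − 0.535 = 0.465.
Spending multiplier = 1/(1 − c(1−t)) = 1/(1 − 0.465×0.68) = 1/0.6838 ≈ 1.462.
ΔY = k × ΔG = (+$445 billion) / 0.6838 ≈ +$650.8 billion.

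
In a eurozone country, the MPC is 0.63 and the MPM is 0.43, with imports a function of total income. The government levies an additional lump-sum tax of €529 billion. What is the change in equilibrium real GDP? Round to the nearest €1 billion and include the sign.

A lump-sum tax change of +€529 billion shifts disposable income by −€529 billion; first-round consumption changes by −c × ΔT = −0.63 × (+€529 billion) = −€333.27 billion.
Expenditure multiplier = 1/(1 − c + m) = 1/(1 − 0.63 + 0.43) = 1/0.8 = 1.25.
The tax multiplier is −c × k ≈ −0.788, so ΔY = k × (−c·ΔT) = (−€333.27 billion) / 0.8 ≈ −€417 billion.

−€417 billion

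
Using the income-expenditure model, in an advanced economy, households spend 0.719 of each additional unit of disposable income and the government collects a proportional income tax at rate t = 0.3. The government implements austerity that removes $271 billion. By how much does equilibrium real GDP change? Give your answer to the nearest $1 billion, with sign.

Government-spending multiplier = 1/(1 − c(1−t)) = 1/(1 − 0.719×0.7) = 1/0.4967 ≈ 2.013.
ΔY = k × ΔG = (−$271 billion) / 0.4967 ≈ −$546 billion.

−$546 billion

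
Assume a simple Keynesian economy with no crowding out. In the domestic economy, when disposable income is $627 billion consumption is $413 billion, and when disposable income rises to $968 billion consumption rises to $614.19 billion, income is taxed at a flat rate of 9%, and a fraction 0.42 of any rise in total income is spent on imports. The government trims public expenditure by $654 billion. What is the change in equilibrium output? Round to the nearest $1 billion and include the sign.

−$741 billion

MPC = ΔC/ΔYd = (614.19 − 413)/(968 − 627) = 201.19/341 = 0.59.
Expenditure multiplier = 1/(1 − c(1−t) + m) = 1/(1 − 0.59×0.91 + 0.42) = 1/0.8831 ≈ 1.132.
ΔY = k × ΔG = (−$654 billion) / 0.8831 ≈ −$741 billion.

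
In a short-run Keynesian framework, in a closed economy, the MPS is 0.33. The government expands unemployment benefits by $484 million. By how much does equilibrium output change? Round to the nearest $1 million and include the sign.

MPC = 1 − MPS = 1 − 0.33 = 0.67.
The transfer change shifts disposable income by +$484 million, so first-round consumption changes by c·ΔTR = 0.67 × (+$484 million) = +$324.28 million.
Expenditure multiplier = 1/(1 − MPC) = 1/(1 − 0.67) = 1/0.33 ≈ 3.03.
The transfer multiplier is c × k ≈ 2.03, so ΔY = k × (c·ΔTR) = (+$324.28 million) / 0.33 ≈ +$983 million.

+$983 million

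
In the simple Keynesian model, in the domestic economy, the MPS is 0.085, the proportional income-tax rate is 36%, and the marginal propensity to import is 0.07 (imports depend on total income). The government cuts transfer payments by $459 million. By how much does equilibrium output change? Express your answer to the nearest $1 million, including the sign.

−$867 million

MPC = 1 − MPS = 1 − 0.085 = 0.915.
The transfer change shifts disposable income by −$459 million, so first-round consumption changes by c·ΔTR = 0.915 × (−$459 million) = −$419.985 million.
Expenditure multiplier = 1/(1 − c(1−t) + m) = 1/(1 − 0.915×0.64 + 0.07) = 1/0.4844 ≈ 2.064.
The transfer multiplier is c × k ≈ 1.889, so ΔY = k × (c·ΔTR) = (−$419.985 million) / 0.4844 ≈ −$867 million.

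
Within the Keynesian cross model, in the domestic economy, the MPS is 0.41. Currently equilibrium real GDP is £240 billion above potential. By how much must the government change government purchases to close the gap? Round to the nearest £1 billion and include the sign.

−£98 billion

MPC = 1 − MPS = 1 − 0.41 = 0.59.
Spending multiplier = 1/(1 − MPC) = 1/(1 − 0.59) = 1/0.41 ≈ 2.439.
Need ΔY = −£240 billion, so ΔG = ΔY/k = (−£240 billion) × 0.41 ≈ −£98 billion.
The government should cut government purchases by £98 billion.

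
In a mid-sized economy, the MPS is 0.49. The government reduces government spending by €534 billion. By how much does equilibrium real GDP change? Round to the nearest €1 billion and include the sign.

MPC = 1 − MPS = 1 − 0.49 = 0.51.
Spending multiplier = 1/(1 − MPC) = 1/(1 − 0.51) = 1/0.49 ≈ 2.041.
ΔY = k × ΔG = (−€534 billion) / 0.49 ≈ −€1,090 billion.

−€1,090 billion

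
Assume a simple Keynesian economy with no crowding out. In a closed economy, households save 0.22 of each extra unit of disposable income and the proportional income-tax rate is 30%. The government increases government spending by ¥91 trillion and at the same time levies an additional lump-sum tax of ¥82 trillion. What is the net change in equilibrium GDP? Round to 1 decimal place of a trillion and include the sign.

MPC = 1 − MPS = 1 − 0.22 = 0.78.
Expenditure multiplier = 1/(1 − c(1−t)) = 1/(1 − 0.78×0.7) = 1/0.454 ≈ 2.203.
ΔG contributes k·ΔG = (+¥91 trillion) / 0.454 ≈ +¥200.4 trillion.
ΔT of +¥82 trillion changes first-round spending by −c·ΔT = −¥63.96 trillion, contributing k·(−c·ΔT) = (−¥63.96 trillion) / 0.454 ≈ −¥140.9 trillion.
Net ΔY = k(ΔG − c·ΔT) = (+¥27.04 trillion) / 0.454 ≈ +¥59.6 trillion.

+¥59.6 trillion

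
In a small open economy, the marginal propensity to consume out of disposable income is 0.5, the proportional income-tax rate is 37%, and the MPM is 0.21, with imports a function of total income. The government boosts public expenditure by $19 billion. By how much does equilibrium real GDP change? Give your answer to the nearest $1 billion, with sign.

Government-spending multiplier = 1/(1 − c(1−t) + m) = 1/(1 − 0.5×0.63 + 0.21) = 1/0.895 ≈ 1.117.
ΔY = k × ΔG = (+$19 billion) / 0.895 ≈ +$21 billion.

+$21 billion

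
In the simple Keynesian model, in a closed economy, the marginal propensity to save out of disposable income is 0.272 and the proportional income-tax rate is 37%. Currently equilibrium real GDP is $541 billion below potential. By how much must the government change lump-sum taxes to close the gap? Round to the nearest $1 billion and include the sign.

−$402 billion

MPC = 1 − MPS = 1 − 0.272 = 0.728.
Spending multiplier = 1/(1 − c(1−t)) = 1/(1 − 0.728×0.63) = 1/0.54136 ≈ 1.847.
Tax multiplier = −c·k = −0.728/0.54136 ≈ −1.345. Need ΔY = +$541 billion, so ΔT = ΔY/(−c·k) = −(+$541 billion) × 0.54136 / 0.728 ≈ −$402 billion.
The government should cut lump-sum taxes by $402 billion.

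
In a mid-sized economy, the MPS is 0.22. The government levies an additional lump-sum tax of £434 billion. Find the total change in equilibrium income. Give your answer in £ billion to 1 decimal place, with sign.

MPC = 1 − MPS = 1 − 0.22 = 0.78.
A lump-sum tax change of +£434 billion shifts disposable income by −£434 billion; first-round consumption changes by −c × ΔT = −0.78 × (+£434 billion) = −£338.52 billion.
Expenditure multiplier = 1/(1 − MPC) = 1/(1 − 0.78) = 1/0.22 ≈ 4.545.
The tax multiplier is −c × k ≈ −3.545, so ΔY = k × (−c·ΔT) = (−£338.52 billion) / 0.22 ≈ −£1,538.7 billion.

−£1,538.7 billion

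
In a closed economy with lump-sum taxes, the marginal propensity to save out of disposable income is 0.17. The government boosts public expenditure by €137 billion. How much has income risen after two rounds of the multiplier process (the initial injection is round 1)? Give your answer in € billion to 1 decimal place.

MPC = 1 − MPS = 1 − 0.17 = 0.83.
Round 1 adds ΔG = €137 billion; each later round is MPC = 0.83 times the previous.
After 2 rounds: 137 + 113.71 = ΔG·(1 − c^2)/(1 − c) = 137 × (1 − 0.6889)/0.17 ≈ €250.7 billion.

€250.7 billion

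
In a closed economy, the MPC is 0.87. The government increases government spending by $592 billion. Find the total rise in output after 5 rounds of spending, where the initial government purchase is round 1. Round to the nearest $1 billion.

$2,284 billion

Round 1 adds ΔG = $592 billion; each later round is MPC = 0.87 times the previous.
After 5 rounds: 592 + 515.04 + 448.0848 + 389.833776 + 339.15538512 = ΔG·(1 − c^5)/(1 − c) = 592 × (1 − 0.4984209207)/0.13 ≈ $2,284 billion.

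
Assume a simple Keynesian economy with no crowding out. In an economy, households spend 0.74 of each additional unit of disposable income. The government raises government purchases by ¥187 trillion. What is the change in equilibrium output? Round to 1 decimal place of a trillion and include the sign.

+¥719.2 trillion

Spending multiplier = 1/(1 − MPC) = 1/(1 − 0.74) = 1/0.26 ≈ 3.846.
ΔY = k × ΔG = (+¥187 trillion) / 0.26 ≈ +¥719.2 trillion.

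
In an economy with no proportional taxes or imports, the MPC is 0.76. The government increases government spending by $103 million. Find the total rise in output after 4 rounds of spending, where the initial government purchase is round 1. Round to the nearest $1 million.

Round 1 adds ΔG = $103 million; each later round is MPC = 0.76 times the previous.
After 4 rounds: 103 + 78.28 + 59.4928 + 45.214528 = ΔG·(1 − c^4)/(1 − c) = 103 × (1 − 0.33362176)/0.24 ≈ $286 million.

$286 million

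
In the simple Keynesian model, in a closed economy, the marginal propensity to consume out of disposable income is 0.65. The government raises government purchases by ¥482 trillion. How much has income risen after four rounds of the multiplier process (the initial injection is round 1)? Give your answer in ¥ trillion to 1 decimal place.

Round 1 adds ΔG = ¥482 trillion; each later round is MPC = 0.65 times the previous.
After 4 rounds: 482 + 313.3 + 203.645 + 132.36925 = ΔG·(1 − c^4)/(1 − c) = 482 × (1 − 0.17850625)/0.35 ≈ ¥1,131.3 trillion.

¥1,131.3 trillion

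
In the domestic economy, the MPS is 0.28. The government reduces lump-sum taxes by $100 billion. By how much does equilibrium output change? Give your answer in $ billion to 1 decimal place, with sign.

+$257.1 billion

MPC = 1 − MPS = 1 − 0.28 = 0.72.
A lump-sum tax change of −$100 billion shifts disposable income by +$100 billion; first-round consumption changes by −c × ΔT = −0.72 × (−$100 billion) = +$72 billion.
Expenditure multiplier = 1/(1 − MPC) = 1/(1 − 0.72) = 1/0.28 ≈ 3.571.
The tax multiplier is −c × k ≈ −2.571, so ΔY = k × (−c·ΔT) = (+$72 billion) / 0.28 ≈ +$257.1 billion.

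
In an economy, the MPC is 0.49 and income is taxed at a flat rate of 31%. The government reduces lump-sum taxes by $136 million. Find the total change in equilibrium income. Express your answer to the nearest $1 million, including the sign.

+$101 million

A lump-sum tax change of −$136 million shifts disposable income by +$136 million; first-round consumption changes by −c × ΔT = −0.49 × (−$136 million) = +$66.64 million.
Expenditure multiplier = 1/(1 − c(1−t)) = 1/(1 − 0.49×0.69) = 1/0.6619 ≈ 1.511.
The tax multiplier is −c × k ≈ −0.74, so ΔY = k × (−c·ΔT) = (+$66.64 million) / 0.6619 ≈ +$101 million.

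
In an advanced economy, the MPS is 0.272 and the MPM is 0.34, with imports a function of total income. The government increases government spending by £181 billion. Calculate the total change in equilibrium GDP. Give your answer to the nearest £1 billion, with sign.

MPC = 1 − MPS = 1 − 0.272 = 0.728.
Expenditure multiplier = 1/(1 − c + m) = 1/(1 − 0.728 + 0.34) = 1/0.612 ≈ 1.634.
ΔY = k × ΔG = (+£181 billion) / 0.612 ≈ +£296 billion.

+£296 billion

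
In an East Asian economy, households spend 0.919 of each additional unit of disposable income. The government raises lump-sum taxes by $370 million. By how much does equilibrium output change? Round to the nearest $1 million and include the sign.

−$4,198 million

A lump-sum tax change of +$370 million shifts disposable income by −$370 million; first-round consumption changes by −c × ΔT = −0.919 × (+$370 million) = −$340.03 million.
Expenditure multiplier = 1/(1 − MPC) = 1/(1 − 0.919) = 1/0.081 ≈ 12.346.
The tax multiplier is −c × k ≈ −11.346, so ΔY = k × (−c·ΔT) = (−$340.03 million) / 0.081 ≈ −$4,198 million.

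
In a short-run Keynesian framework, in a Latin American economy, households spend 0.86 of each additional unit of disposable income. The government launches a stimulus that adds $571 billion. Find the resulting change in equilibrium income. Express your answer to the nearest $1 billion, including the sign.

Spending multiplier = 1/(1 − MPC) = 1/(1 − 0.86) = 1/0.14 ≈ 7.143.
ΔY = k × ΔG = (+$571 billion) / 0.14 ≈ +$4,079 billion.

+$4,079 billion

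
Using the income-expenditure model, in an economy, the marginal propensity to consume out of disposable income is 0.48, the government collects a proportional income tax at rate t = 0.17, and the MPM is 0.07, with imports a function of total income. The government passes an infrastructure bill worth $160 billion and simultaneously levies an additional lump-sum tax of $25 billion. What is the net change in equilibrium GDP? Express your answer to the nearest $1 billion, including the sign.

+$220 billion

Expenditure multiplier = 1/(1 − c(1−t) + m) = 1/(1 − 0.48×0.83 + 0.07) = 1/0.6716 ≈ 1.489.
ΔG contributes k·ΔG = (+$160 billion) / 0.6716 ≈ +$238.2 billion.
ΔT of +$25 billion changes first-round spending by −c·ΔT = −$12 billion, contributing k·(−c·ΔT) = (−$12 billion) / 0.6716 ≈ −$17.9 billion.
Net ΔY = k(ΔG − c·ΔT) = (+$148 billion) / 0.6716 ≈ +$220 billion.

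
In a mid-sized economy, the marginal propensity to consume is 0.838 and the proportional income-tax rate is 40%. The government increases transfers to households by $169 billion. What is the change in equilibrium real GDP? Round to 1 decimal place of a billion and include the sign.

The transfer change shifts disposable income by +$169 billion, so first-round consumption changes by c·ΔTR = 0.838 × (+$169 billion) = +$141.622 billion.
Expenditure multiplier = 1/(1 − c(1−t)) = 1/(1 − 0.838×0.6) = 1/0.4972 ≈ 2.011.
The transfer multiplier is c × k ≈ 1.685, so ΔY = k × (c·ΔTR) = (+$141.622 billion) / 0.4972 ≈ +$284.8 billion.

+$284.8 billion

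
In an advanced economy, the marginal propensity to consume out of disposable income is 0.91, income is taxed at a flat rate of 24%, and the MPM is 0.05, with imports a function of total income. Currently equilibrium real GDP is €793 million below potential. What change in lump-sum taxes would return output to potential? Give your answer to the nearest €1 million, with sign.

−€312 million

Spending multiplier = 1/(1 − c(1−t) + m) = 1/(1 − 0.91×0.76 + 0.05) = 1/0.3584 ≈ 2.79.
Tax multiplier = −c·k = −0.91/0.3584 ≈ −2.539. Need ΔY = +€793 million, so ΔT = ΔY/(−c·k) = −(+€793 million) × 0.3584 / 0.91 ≈ −€312 million.
The government should cut lump-sum taxes by €312 million.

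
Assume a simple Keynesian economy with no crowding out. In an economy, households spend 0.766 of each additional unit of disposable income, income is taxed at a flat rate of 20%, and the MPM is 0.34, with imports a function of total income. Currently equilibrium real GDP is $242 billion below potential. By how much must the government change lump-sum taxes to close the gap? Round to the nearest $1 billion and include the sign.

−$230 billion

Spending multiplier = 1/(1 − c(1−t) + m) = 1/(1 − 0.766×0.8 + 0.34) = 1/0.7272 ≈ 1.375.
Tax multiplier = −c·k = −0.766/0.7272 ≈ −1.053. Need ΔY = +$242 billion, so ΔT = ΔY/(−c·k) = −(+$242 billion) × 0.7272 / 0.766 ≈ −$230 billion.
The government should cut lump-sum taxes by $230 billion.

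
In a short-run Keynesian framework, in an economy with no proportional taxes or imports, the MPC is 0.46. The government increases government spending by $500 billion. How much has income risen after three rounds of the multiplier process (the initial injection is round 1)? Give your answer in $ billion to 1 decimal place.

$835.8 billion

Round 1 adds ΔG = $500 billion; each later round is MPC = 0.46 times the previous.
After 3 rounds: 500 + 230 + 105.8 = ΔG·(1 − c^3)/(1 − c) = 500 × (1 − 0.097336)/0.54 = $835.8 billion.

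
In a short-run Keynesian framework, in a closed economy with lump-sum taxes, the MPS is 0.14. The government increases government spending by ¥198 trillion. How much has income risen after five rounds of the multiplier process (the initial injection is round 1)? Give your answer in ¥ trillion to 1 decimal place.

¥749.0 trillion

MPC = 1 − MPS = 1 − 0.14 = 0.86.
Round 1 adds ΔG = ¥198 trillion; each later round is MPC = 0.86 times the previous.
After 5 rounds: 198 + 170.28 + 146.4408 + 125.939088 + 108.30761568 = ΔG·(1 − c^5)/(1 − c) = 198 × (1 − 0.4704270176)/0.14 ≈ ¥749 trillion.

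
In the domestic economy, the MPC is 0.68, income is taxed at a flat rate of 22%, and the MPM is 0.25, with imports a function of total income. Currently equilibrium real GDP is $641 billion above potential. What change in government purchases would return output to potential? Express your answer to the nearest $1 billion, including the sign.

Spending multiplier = 1/(1 − c(1−t) + m) = 1/(1 − 0.68×0.78 + 0.25) = 1/0.7196 ≈ 1.39.
Need ΔY = −$641 billion, so ΔG = ΔY/k = (−$641 billion) × 0.7196 ≈ −$461 billion.
The government should cut government purchases by $461 billion.

−$461 billion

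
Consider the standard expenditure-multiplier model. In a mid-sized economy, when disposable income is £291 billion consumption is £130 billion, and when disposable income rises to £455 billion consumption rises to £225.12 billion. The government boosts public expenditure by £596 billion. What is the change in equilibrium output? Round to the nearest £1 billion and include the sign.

+£1,419 billion

MPC = ΔC/ΔYd = (225.12 − 130)/(455 − 291) = 95.12/164 = 0.58.
Spending multiplier = 1/(1 − MPC) = 1/(1 − 0.58) = 1/0.42 ≈ 2.381.
ΔY = k × ΔG = (+£596 billion) / 0.42 ≈ +£1,419 billion.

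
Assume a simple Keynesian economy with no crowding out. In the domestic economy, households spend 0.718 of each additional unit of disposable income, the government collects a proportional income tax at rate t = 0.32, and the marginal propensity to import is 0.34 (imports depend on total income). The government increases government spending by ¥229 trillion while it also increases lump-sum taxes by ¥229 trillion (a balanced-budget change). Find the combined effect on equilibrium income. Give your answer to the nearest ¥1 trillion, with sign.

+¥76 trillion

Expenditure multiplier = 1/(1 − c(1−t) + m) = 1/(1 − 0.718×0.68 + 0.34) = 1/0.85176 ≈ 1.174.
ΔG contributes k·ΔG = (+¥229 trillion) / 0.85176 ≈ +¥268.9 trillion.
ΔT of +¥229 trillion changes first-round spending by −c·ΔT = −¥164.422 trillion, contributing k·(−c·ΔT) = (−¥164.422 trillion) / 0.85176 ≈ −¥193 trillion.
Net ΔY = k(ΔG − c·ΔT) = (+¥64.578 trillion) / 0.85176 ≈ +¥76 trillion.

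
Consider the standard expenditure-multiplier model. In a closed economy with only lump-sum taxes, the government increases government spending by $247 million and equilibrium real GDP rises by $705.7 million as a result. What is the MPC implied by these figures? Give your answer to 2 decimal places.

Implied spending multiplier k = ΔY/ΔG = 705.7/247 ≈ 2.8571.
Since k = 1/(1 − MPC), MPC = 1 − 1/k = 1 − ΔG/ΔY = 1 − 247/705.7 ≈ 0.65.

0.65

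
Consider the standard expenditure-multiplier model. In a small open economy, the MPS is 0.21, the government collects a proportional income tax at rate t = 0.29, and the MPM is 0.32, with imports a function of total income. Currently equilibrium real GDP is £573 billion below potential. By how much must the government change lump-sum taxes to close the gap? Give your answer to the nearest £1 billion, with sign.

−£551 billion

MPC = 1 − MPS = 1 − 0.21 = 0.79.
Spending multiplier = 1/(1 − c(1−t) + m) = 1/(1 − 0.79×0.71 + 0.32) = 1/0.7591 ≈ 1.317.
Tax multiplier = −c·k = −0.79/0.7591 ≈ −1.041. Need ΔY = +£573 billion, so ΔT = ΔY/(−c·k) = −(+£573 billion) × 0.7591 / 0.79 ≈ −£551 billion.
The government should cut lump-sum taxes by £551 billion.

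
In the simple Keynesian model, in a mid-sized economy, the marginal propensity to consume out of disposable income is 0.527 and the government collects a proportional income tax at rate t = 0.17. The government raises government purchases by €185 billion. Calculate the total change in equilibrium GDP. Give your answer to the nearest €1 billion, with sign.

+€329 billion

Government-spending multiplier = 1/(1 − c(1−t)) = 1/(1 − 0.527×0.83) = 1/0.56259 ≈ 1.777.
ΔY = k × ΔG = (+€185 billion) / 0.56259 ≈ +€329 billion.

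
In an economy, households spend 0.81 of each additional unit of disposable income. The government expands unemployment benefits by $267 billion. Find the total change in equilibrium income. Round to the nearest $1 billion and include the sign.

The transfer change shifts disposable income by +$267 billion, so first-round consumption changes by c·ΔTR = 0.81 × (+$267 billion) = +$216.27 billion.
Expenditure multiplier = 1/(1 − MPC) = 1/(1 − 0.81) = 1/0.19 ≈ 5.263.
The transfer multiplier is c × k ≈ 4.263, so ΔY = k × (c·ΔTR) = (+$216.27 billion) / 0.19 ≈ +$1,138 billion.

+$1,138 billion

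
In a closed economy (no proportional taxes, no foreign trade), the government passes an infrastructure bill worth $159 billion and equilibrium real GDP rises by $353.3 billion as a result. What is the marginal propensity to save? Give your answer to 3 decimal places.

Implied spending multiplier k = ΔY/ΔG = 353.3/159 ≈ 2.222.
Since k = 1/(1 − MPC), MPC = 1 − 1/k = 1 − ΔG/ΔY = 1 − 159/353.3 ≈ 0.550.
MPS = 1 − MPC = 0.450.

0.450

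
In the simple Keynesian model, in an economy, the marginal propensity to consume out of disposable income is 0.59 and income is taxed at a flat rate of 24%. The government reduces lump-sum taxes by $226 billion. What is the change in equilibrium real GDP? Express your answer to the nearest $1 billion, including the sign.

+$242 billion

A lump-sum tax change of −$226 billion shifts disposable income by +$226 billion; first-round consumption changes by −c × ΔT = −0.59 × (−$226 billion) = +$133.34 billion.
Expenditure multiplier = 1/(1 − c(1−t)) = 1/(1 − 0.59×0.76) = 1/0.5516 ≈ 1.813.
The tax multiplier is −c × k ≈ −1.07, so ΔY = k × (−c·ΔT) = (+$133.34 billion) / 0.5516 ≈ +$242 billion.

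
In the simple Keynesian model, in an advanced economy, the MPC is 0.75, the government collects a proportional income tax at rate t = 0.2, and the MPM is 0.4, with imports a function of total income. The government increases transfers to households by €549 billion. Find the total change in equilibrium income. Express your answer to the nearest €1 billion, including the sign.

The transfer change shifts disposable income by +€549 billion, so first-round consumption changes by c·ΔTR = 0.75 × (+€549 billion) = +€411.75 billion.
Expenditure multiplier = 1/(1 − c(1−t) + m) = 1/(1 − 0.75×0.8 + 0.4) = 1/0.8 = 1.25.
The transfer multiplier is c × k ≈ 0.938, so ΔY = k × (c·ΔTR) = (+€411.75 billion) / 0.8 ≈ +€515 billion.

+€515 billion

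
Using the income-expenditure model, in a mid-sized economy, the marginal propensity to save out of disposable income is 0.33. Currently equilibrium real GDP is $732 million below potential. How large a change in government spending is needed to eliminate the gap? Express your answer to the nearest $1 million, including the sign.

+$242 million

MPC = 1 − MPS = 1 − 0.33 = 0.67.
Spending multiplier = 1/(1 − MPC) = 1/(1 − 0.67) = 1/0.33 ≈ 3.03.
Need ΔY = +$732 million, so ΔG = ΔY/k = (+$732 million) × 0.33 ≈ +$242 million.
The government should increase government spending by $242 million.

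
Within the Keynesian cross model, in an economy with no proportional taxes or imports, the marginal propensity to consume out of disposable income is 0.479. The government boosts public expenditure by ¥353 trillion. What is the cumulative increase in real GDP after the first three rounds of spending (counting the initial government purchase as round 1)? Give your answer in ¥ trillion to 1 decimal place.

Round 1 adds ΔG = ¥353 trillion; each later round is MPC = 0.479 times the previous.
After 3 rounds: 353 + 169.087 + 80.992673 = ΔG·(1 − c^3)/(1 − c) = 353 × (1 − 0.109902239)/0.521 ≈ ¥603.1 trillion.

¥603.1 trillion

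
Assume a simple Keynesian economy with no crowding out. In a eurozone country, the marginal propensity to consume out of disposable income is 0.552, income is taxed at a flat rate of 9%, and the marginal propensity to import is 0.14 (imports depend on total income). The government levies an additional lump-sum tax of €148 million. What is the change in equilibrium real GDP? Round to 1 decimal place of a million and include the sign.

A lump-sum tax change of +€148 million shifts disposable income by −€148 million; first-round consumption changes by −c × ΔT = −0.552 × (+€148 million) = −€81.696 million.
Expenditure multiplier = 1/(1 − c(1−t) + m) = 1/(1 − 0.552×0.91 + 0.14) = 1/0.63768 ≈ 1.568.
The tax multiplier is −c × k ≈ −0.866, so ΔY = k × (−c·ΔT) = (−€81.696 million) / 0.63768 ≈ −€128.1 million.

−€128.1 million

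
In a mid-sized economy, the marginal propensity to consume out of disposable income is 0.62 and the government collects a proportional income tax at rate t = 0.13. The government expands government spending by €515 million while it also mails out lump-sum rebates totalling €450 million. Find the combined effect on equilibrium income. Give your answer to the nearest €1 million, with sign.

Expenditure multiplier = 1/(1 − c(1−t)) = 1/(1 − 0.62×0.87) = 1/0.4606 ≈ 2.171.
ΔG contributes k·ΔG = (+€515 million) / 0.4606 ≈ +€1,118.1 million.
ΔT of −€450 million changes first-round spending by −c·ΔT = +€279 million, contributing k·(−c·ΔT) = (+€279 million) / 0.4606 ≈ +€605.7 million.
Net ΔY = k(ΔG − c·ΔT) = (+€794 million) / 0.4606 ≈ +€1,724 million.

+€1,724 million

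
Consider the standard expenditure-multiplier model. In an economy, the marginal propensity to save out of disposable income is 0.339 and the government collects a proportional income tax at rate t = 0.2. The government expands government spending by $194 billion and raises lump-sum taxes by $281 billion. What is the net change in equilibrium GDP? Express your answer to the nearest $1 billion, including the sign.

+$18 billion

MPC = 1 − MPS = 1 − 0.339 = 0.661.
Expenditure multiplier = 1/(1 − c(1−t)) = 1/(1 − 0.661×0.8) = 1/0.4712 ≈ 2.122.
ΔG contributes k·ΔG = (+$194 billion) / 0.4712 ≈ +$411.7 billion.
ΔT of +$281 billion changes first-round spending by −c·ΔT = −$185.741 billion, contributing k·(−c·ΔT) = (−$185.741 billion) / 0.4712 ≈ −$394.2 billion.
Net ΔY = k(ΔG − c·ΔT) = (+$8.259 billion) / 0.4712 ≈ +$18 billion.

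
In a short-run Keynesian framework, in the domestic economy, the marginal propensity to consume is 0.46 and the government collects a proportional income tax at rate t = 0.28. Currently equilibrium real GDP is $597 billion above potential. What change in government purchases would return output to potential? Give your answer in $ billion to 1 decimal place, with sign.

−$399.3 billion

Spending multiplier = 1/(1 − c(1−t)) = 1/(1 − 0.46×0.72) = 1/0.6688 ≈ 1.495.
Need ΔY = −$597 billion, so ΔG = ΔY/k = (−$597 billion) × 0.6688 ≈ −$399.3 billion.
The government should cut government purchases by $399.3 billion.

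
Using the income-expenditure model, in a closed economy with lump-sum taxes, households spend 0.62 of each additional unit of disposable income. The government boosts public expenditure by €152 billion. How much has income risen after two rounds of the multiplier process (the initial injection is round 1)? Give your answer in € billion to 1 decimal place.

€246.2 billion

Round 1 adds ΔG = €152 billion; each later round is MPC = 0.62 times the previous.
After 2 rounds: 152 + 94.24 = ΔG·(1 − c^2)/(1 − c) = 152 × (1 − 0.3844)/0.38 ≈ €246.2 billion.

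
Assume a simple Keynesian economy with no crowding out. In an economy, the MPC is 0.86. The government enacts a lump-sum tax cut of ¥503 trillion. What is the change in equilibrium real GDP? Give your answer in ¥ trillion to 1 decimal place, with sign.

+¥3,089.9 trillion

A lump-sum tax change of −¥503 trillion shifts disposable income by +¥503 trillion; first-round consumption changes by −c × ΔT = −0.86 × (−¥503 trillion) = +¥432.58 trillion.
Expenditure multiplier = 1/(1 − MPC) = 1/(1 − 0.86) = 1/0.14 ≈ 7.143.
The tax multiplier is −c × k ≈ −6.143, so ΔY = k × (−c·ΔT) = (+¥432.58 trillion) / 0.14 ≈ +¥3,089.9 trillion.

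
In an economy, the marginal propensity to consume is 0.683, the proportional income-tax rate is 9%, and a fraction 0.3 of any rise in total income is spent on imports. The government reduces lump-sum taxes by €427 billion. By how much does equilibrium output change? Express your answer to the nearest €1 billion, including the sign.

+€430 billion

A lump-sum tax change of −€427 billion shifts disposable income by +€427 billion; first-round consumption changes by −c × ΔT = −0.683 × (−€427 billion) = +€291.641 billion.
Expenditure multiplier = 1/(1 − c(1−t) + m) = 1/(1 − 0.683×0.91 + 0.3) = 1/0.67847 ≈ 1.474.
The tax multiplier is −c × k ≈ −1.007, so ΔY = k × (−c·ΔT) = (+€291.641 billion) / 0.67847 ≈ +€430 billion.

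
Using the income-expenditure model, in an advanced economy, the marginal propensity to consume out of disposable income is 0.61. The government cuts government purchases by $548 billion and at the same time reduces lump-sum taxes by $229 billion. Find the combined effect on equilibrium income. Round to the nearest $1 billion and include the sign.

Expenditure multiplier = 1/(1 − MPC) = 1/(1 − 0.61) = 1/0.39 ≈ 2.564.
ΔG contributes k·ΔG = (−$548 billion) / 0.39 ≈ −$1,405.1 billion.
ΔT of −$229 billion changes first-round spending by −c·ΔT = +$139.69 billion, contributing k·(−c·ΔT) = (+$139.69 billion) / 0.39 ≈ +$358.2 billion.
Net ΔY = k(ΔG − c·ΔT) = (−$408.31 billion) / 0.39 ≈ −$1,047 billion.

−$1,047 billion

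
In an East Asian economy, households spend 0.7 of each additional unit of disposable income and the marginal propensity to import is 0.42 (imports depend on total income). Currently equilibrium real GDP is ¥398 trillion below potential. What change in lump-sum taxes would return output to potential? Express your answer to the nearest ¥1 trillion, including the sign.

Spending multiplier = 1/(1 − c + m) = 1/(1 − 0.7 + 0.42) = 1/0.72 ≈ 1.389.
Tax multiplier = −c·k = −0.7/0.72 ≈ −0.972. Need ΔY = +¥398 trillion, so ΔT = ΔY/(−c·k) = −(+¥398 trillion) × 0.72 / 0.7 ≈ −¥409 trillion.
The government should cut lump-sum taxes by ¥409 trillion.

−¥409 trillion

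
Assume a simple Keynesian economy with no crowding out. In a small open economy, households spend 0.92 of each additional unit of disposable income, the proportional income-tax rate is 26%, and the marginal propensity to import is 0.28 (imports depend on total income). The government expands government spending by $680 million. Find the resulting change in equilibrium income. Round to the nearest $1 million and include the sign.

Government-spending multiplier = 1/(1 − c(1−t) + m) = 1/(1 − 0.92×0.74 + 0.28) = 1/0.5992 ≈ 1.669.
ΔY = k × ΔG = (+$680 million) / 0.5992 ≈ +$1,135 million.

+$1,135 million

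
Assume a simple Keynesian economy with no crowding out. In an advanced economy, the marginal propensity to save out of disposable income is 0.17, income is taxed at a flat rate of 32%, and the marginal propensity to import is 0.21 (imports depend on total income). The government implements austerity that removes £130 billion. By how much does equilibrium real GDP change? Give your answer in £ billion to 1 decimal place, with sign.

−£201.4 billion

MPC = 1 − MPS = 1 − 0.17 = 0.83.
Spending multiplier = 1/(1 − c(1−t) + m) = 1/(1 − 0.83×0.68 + 0.21) = 1/0.6456 ≈ 1.549.
ΔY = k × ΔG = (−£130 billion) / 0.6456 ≈ −£201.4 billion.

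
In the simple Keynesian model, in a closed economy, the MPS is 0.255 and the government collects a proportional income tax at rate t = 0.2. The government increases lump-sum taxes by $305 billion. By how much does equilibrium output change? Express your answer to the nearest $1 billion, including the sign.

−$562 billion

MPC = 1 − MPS = 1 − 0.255 = 0.745.
A lump-sum tax change of +$305 billion shifts disposable income by −$305 billion; first-round consumption changes by −c × ΔT = −0.745 × (+$305 billion) = −$227.225 billion.
Expenditure multiplier = 1/(1 − c(1−t)) = 1/(1 − 0.745×0.8) = 1/0.404 ≈ 2.475.
The tax multiplier is −c × k ≈ −1.844, so ΔY = k × (−c·ΔT) = (−$227.225 billion) / 0.404 ≈ −$562 billion.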